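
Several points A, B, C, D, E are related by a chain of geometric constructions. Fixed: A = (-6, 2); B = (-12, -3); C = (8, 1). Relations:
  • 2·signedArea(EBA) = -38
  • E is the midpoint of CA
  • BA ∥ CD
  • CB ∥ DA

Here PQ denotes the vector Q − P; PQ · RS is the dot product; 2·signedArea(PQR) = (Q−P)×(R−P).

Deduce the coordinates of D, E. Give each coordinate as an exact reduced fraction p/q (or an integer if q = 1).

D = (14, 6)
E = (1, 3/2)

1. D_x = 14  [CB ∥ DA ∩ BA ∥ CD]
2. D_y = 6  [CB ∥ DA ∩ BA ∥ CD]
   → D = (14, 6)
3. E_x = 1  [E is the midpoint of CA]
4. E_y = 3/2  [E is the midpoint of CA]
   → E = (1, 3/2)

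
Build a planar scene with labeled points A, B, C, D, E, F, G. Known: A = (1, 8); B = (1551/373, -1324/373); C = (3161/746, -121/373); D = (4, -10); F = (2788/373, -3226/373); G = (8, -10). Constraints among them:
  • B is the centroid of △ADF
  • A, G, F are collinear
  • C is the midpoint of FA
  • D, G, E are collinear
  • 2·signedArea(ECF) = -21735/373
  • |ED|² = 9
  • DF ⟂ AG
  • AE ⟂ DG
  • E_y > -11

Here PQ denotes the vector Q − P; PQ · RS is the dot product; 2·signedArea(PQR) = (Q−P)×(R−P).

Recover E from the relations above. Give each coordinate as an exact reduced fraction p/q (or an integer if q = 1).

E = (1, -10)

1. E_x = 1  [D, G, E are collinear ∩ AE ⟂ DG]
2. E_y = -10  [D, G, E are collinear ∩ AE ⟂ DG]
   → E = (1, -10)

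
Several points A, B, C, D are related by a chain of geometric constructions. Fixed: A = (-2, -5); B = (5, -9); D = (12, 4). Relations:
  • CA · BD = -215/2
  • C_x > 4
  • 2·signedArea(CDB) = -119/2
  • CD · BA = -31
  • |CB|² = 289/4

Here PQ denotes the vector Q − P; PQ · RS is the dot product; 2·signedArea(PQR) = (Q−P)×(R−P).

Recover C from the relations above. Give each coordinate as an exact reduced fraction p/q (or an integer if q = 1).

C = (5, -1/2)

1. C_x = 5  [2·signedArea(CDB) = -119/2 ∩ CD · BA = -31]
2. C_y = -1/2  [2·signedArea(CDB) = -119/2 ∩ CD · BA = -31]
   → C = (5, -1/2)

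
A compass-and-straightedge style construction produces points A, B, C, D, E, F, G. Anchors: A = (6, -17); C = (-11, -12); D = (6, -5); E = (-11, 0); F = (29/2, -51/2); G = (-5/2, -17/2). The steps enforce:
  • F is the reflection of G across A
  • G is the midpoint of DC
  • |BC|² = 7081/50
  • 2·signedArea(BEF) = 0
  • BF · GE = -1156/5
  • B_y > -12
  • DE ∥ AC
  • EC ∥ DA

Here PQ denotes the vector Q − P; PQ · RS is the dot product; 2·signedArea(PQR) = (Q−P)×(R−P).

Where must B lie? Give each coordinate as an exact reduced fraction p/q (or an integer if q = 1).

B = (9/10, -119/10)

1. B_x = 9/10  [2·signedArea(BEF) = 0 ∩ BF · GE = -1156/5]
2. B_y = -119/10  [2·signedArea(BEF) = 0 ∩ BF · GE = -1156/5]
   → B = (9/10, -119/10)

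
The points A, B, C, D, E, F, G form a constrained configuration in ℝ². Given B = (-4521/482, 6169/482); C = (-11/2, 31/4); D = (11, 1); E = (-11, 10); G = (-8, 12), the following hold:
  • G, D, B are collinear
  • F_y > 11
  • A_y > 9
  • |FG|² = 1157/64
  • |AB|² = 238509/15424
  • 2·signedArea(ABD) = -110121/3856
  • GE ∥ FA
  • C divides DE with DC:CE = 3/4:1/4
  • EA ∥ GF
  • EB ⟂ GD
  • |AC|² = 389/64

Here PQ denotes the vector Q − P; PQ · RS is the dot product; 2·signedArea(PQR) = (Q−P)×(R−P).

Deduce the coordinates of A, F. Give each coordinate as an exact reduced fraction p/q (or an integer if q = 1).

A = (-27/4, 79/8)
F = (-15/4, 95/8)

1. A_x = -27/4  [line 5687/482·x + 9823/482·y + -468919/3856 = 0 ∩ |AC|² = 389/64]
2. A_y = 79/8  [line 5687/482·x + 9823/482·y + -468919/3856 = 0 ∩ |AC|² = 389/64]
   → A = (-27/4, 79/8)
3. F_x = -15/4  [GE ∥ FA ∩ EA ∥ GF]
4. F_y = 95/8  [GE ∥ FA ∩ EA ∥ GF]
   → F = (-15/4, 95/8)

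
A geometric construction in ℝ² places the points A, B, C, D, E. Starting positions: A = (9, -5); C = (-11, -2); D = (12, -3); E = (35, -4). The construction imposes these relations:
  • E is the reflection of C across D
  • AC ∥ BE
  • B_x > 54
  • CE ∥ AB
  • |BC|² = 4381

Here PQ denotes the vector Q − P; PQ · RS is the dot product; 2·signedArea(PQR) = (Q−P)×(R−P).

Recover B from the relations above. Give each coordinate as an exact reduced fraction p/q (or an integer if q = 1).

1. B_x = 55  [AC ∥ BE ∩ CE ∥ AB]
2. B_y = -7  [AC ∥ BE ∩ CE ∥ AB]
   → B = (55, -7)

B = (55, -7)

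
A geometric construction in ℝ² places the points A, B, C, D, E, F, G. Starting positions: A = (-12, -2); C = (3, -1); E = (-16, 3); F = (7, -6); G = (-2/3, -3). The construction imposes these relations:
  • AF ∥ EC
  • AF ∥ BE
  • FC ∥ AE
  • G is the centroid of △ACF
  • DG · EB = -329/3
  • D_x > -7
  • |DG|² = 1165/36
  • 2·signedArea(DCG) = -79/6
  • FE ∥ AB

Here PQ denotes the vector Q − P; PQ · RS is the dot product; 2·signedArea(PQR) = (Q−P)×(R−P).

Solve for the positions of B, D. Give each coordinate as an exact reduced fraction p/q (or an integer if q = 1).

1. B_x = -35  [AF ∥ BE ∩ FE ∥ AB]
2. B_y = 7  [AF ∥ BE ∩ FE ∥ AB]
   → B = (-35, 7)
3. D_x = -19/3  [2·signedArea(DCG) = -79/6 ∩ DG · EB = -329/3]
4. D_y = -5/2  [2·signedArea(DCG) = -79/6 ∩ DG · EB = -329/3]
   → D = (-19/3, -5/2)

B = (-35, 7)
D = (-19/3, -5/2)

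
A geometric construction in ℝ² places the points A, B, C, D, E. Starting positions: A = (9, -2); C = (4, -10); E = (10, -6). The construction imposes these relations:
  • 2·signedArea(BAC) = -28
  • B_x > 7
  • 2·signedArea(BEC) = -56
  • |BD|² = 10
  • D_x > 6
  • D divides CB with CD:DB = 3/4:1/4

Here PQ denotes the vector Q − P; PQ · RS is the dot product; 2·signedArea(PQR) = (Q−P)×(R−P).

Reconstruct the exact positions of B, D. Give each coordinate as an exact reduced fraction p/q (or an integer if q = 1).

1. B_x = 8  [2·signedArea(BAC) = -28 ∩ 2·signedArea(BEC) = -56]
2. B_y = 2  [2·signedArea(BAC) = -28 ∩ 2·signedArea(BEC) = -56]
   → B = (8, 2)
3. D_x = 7  [D divides CB with CD:DB = 3/4:1/4]
4. D_y = -1  [D divides CB with CD:DB = 3/4:1/4]
   → D = (7, -1)

B = (8, 2)
D = (7, -1)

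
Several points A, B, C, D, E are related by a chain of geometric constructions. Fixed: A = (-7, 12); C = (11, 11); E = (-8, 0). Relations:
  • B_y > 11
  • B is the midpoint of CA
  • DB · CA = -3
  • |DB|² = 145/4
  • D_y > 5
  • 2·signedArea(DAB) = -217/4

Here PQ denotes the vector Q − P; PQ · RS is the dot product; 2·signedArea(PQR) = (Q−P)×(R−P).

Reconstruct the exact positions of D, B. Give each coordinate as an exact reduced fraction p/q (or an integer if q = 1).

B = (2, 23/2)
D = (3/2, 11/2)

1. B_x = 2  [B is the midpoint of CA]
2. B_y = 23/2  [B is the midpoint of CA]
   → B = (2, 23/2)
3. D_x = 3/2  [2·signedArea(DAB) = -217/4 ∩ DB · CA = -3]
4. D_y = 11/2  [2·signedArea(DAB) = -217/4 ∩ DB · CA = -3]
   → D = (3/2, 11/2)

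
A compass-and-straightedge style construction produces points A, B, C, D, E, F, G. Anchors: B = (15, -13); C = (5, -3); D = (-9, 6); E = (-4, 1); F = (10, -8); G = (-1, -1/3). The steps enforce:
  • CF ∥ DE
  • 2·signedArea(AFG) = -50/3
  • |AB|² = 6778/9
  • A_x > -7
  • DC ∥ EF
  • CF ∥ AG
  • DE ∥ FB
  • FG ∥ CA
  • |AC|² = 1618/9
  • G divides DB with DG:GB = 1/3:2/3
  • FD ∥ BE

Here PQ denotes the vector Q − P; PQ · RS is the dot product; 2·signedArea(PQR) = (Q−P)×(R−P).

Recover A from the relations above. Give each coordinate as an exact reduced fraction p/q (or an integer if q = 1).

1. A_x = -6  [CF ∥ AG ∩ FG ∥ CA]
2. A_y = 14/3  [CF ∥ AG ∩ FG ∥ CA]
   → A = (-6, 14/3)

A = (-6, 14/3)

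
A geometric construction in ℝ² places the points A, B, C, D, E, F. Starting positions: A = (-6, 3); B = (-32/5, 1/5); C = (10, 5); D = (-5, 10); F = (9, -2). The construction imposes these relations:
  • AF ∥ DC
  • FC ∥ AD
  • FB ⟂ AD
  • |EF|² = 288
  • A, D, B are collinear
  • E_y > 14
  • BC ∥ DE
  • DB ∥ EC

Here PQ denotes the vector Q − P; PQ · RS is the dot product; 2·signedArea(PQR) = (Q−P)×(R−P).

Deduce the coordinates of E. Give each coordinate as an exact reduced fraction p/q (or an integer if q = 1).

E = (57/5, 74/5)

1. E_x = 57/5  [DB ∥ EC ∩ BC ∥ DE]
2. E_y = 74/5  [DB ∥ EC ∩ BC ∥ DE]
   → E = (57/5, 74/5)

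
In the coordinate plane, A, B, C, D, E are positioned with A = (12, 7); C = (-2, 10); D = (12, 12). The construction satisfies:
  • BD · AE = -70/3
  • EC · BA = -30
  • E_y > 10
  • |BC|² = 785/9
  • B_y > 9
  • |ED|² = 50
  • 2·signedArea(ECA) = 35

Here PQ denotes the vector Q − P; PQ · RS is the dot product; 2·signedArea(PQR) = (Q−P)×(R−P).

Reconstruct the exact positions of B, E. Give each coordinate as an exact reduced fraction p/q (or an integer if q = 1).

1. E_x = 5  [line 3·x + 14·y + -169 = 0 ∩ |ED|² = 50]
2. E_y = 11  [line 3·x + 14·y + -169 = 0 ∩ |ED|² = 50]
   → E = (5, 11)
3. B_x = 22/3  [BD · AE = -70/3 ∩ EC · BA = -30]
4. B_y = 29/3  [BD · AE = -70/3 ∩ EC · BA = -30]
   → B = (22/3, 29/3)

B = (22/3, 29/3)
E = (5, 11)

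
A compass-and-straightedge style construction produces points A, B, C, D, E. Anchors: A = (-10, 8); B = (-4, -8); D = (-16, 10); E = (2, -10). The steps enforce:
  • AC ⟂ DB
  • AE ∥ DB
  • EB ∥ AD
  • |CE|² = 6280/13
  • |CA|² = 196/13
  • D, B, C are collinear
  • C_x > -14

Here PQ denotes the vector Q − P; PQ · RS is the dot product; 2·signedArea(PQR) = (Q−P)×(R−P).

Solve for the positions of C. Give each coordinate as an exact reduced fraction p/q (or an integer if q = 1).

C = (-172/13, 76/13)

1. C_x = -172/13  [D, B, C are collinear ∩ AC ⟂ DB]
2. C_y = 76/13  [D, B, C are collinear ∩ AC ⟂ DB]
   → C = (-172/13, 76/13)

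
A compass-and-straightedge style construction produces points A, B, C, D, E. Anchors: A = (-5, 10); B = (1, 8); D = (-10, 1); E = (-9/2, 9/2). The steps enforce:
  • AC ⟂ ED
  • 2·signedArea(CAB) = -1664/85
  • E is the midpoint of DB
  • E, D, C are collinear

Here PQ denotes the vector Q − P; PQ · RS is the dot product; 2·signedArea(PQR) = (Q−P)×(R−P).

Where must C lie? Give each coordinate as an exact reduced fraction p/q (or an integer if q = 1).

1. C_x = -201/85  [E, D, C are collinear ∩ AC ⟂ ED]
2. C_y = 498/85  [E, D, C are collinear ∩ AC ⟂ ED]
   → C = (-201/85, 498/85)

C = (-201/85, 498/85)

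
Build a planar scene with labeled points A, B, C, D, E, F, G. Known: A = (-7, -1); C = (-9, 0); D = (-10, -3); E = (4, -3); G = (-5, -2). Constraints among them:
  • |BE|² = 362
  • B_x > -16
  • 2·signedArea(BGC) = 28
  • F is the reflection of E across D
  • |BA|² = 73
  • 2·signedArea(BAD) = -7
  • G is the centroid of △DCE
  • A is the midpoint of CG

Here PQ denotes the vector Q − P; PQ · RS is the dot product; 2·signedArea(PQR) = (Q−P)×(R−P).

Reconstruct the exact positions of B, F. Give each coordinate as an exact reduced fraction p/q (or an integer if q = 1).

B = (-15, -4)
F = (-24, -3)

1. B_x = -15  [2·signedArea(BAD) = -7 ∩ 2·signedArea(BGC) = 28]
2. B_y = -4  [2·signedArea(BAD) = -7 ∩ 2·signedArea(BGC) = 28]
   → B = (-15, -4)
3. F_x = -24  [F is the reflection of E across D]
4. F_y = -3  [F is the reflection of E across D]
   → F = (-24, -3)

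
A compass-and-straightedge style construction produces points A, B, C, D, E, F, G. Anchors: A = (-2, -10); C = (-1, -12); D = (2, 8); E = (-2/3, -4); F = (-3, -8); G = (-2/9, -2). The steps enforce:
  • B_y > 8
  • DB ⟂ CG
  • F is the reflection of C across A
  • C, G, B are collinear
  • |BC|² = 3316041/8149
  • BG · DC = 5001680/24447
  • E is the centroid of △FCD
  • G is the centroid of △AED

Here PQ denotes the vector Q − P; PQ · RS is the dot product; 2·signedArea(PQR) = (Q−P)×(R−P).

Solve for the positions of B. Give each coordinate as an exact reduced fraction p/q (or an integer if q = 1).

B = (4598/8149, 66102/8149)

1. B_x = 4598/8149  [C, G, B are collinear ∩ DB ⟂ CG]
2. B_y = 66102/8149  [C, G, B are collinear ∩ DB ⟂ CG]
   → B = (4598/8149, 66102/8149)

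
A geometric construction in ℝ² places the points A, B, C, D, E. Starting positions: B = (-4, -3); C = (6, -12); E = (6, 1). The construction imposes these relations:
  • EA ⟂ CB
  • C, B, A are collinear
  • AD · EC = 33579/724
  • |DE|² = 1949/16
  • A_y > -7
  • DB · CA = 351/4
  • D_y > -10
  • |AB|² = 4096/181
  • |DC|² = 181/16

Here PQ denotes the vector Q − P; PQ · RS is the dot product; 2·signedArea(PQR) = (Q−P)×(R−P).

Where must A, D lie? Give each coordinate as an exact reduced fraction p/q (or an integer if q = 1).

A = (-84/181, -1119/181)
D = (7/2, -39/4)

1. A_x = -84/181  [C, B, A are collinear ∩ EA ⟂ CB]
2. A_y = -1119/181  [C, B, A are collinear ∩ EA ⟂ CB]
   → A = (-84/181, -1119/181)
3. D_x = 7/2  [DB · CA = 351/4 ∩ AD · EC = 33579/724]
4. D_y = -39/4  [DB · CA = 351/4 ∩ AD · EC = 33579/724]
   → D = (7/2, -39/4)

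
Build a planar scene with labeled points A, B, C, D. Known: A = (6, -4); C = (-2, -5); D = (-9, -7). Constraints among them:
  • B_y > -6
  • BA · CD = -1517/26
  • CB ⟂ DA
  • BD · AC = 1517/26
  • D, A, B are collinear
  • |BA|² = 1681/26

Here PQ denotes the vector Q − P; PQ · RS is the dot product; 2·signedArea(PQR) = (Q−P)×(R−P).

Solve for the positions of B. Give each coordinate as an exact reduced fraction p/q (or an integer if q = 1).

B = (-49/26, -145/26)

1. B_x = -49/26  [D, A, B are collinear ∩ CB ⟂ DA]
2. B_y = -145/26  [D, A, B are collinear ∩ CB ⟂ DA]
   → B = (-49/26, -145/26)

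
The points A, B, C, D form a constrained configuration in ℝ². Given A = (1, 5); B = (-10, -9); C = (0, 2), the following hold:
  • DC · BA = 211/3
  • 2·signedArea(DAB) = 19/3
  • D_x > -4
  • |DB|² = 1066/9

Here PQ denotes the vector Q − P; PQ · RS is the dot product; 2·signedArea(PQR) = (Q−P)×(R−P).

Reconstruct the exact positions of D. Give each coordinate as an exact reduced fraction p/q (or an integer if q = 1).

1. D_x = -3  [2·signedArea(DAB) = 19/3 ∩ DC · BA = 211/3]
2. D_y = -2/3  [2·signedArea(DAB) = 19/3 ∩ DC · BA = 211/3]
   → D = (-3, -2/3)

D = (-3, -2/3)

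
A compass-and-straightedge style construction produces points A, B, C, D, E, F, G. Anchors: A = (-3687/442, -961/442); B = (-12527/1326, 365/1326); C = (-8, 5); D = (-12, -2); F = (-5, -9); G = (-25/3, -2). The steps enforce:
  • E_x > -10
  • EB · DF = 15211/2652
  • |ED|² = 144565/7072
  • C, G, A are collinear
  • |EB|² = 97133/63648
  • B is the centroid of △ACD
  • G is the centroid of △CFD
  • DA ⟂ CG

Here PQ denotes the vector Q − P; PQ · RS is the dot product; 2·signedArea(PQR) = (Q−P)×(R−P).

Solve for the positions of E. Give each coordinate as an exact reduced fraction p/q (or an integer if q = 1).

E = (-16063/1768, 2575/1768)

1. E_x = -16063/1768  [line -7·x + 7·y + -65233/884 = 0 ∩ |ED|² = 144565/7072]
2. E_y = 2575/1768  [line -7·x + 7·y + -65233/884 = 0 ∩ |ED|² = 144565/7072]
   → E = (-16063/1768, 2575/1768)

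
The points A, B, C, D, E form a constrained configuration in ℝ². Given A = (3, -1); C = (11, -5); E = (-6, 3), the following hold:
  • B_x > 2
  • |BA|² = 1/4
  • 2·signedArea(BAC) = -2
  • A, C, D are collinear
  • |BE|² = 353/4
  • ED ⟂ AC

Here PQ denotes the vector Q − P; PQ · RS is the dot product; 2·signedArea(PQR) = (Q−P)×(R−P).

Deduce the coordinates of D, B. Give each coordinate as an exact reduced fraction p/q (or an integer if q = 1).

B = (5/2, -1)
D = (-29/5, 17/5)

1. D_x = -29/5  [A, C, D are collinear ∩ ED ⟂ AC]
2. D_y = 17/5  [A, C, D are collinear ∩ ED ⟂ AC]
   → D = (-29/5, 17/5)
3. B_x = 5/2  [line 4·x + 8·y + -2 = 0 ∩ |BE|² = 353/4]
4. B_y = -1  [line 4·x + 8·y + -2 = 0 ∩ |BE|² = 353/4]
   → B = (5/2, -1)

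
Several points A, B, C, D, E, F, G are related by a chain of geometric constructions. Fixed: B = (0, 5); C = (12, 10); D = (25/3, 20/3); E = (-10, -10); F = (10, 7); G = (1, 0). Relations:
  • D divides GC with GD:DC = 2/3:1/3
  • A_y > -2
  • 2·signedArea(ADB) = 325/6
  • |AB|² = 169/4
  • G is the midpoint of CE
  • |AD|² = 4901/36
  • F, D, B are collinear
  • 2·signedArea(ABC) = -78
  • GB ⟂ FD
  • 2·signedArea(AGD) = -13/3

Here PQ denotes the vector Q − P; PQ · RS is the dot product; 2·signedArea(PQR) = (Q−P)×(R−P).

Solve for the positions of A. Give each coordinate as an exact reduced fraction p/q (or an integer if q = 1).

A = (0, -3/2)

1. A_x = 0  [2·signedArea(ADB) = 325/6 ∩ 2·signedArea(AGD) = -13/3]
2. A_y = -3/2  [2·signedArea(ADB) = 325/6 ∩ 2·signedArea(AGD) = -13/3]
   → A = (0, -3/2)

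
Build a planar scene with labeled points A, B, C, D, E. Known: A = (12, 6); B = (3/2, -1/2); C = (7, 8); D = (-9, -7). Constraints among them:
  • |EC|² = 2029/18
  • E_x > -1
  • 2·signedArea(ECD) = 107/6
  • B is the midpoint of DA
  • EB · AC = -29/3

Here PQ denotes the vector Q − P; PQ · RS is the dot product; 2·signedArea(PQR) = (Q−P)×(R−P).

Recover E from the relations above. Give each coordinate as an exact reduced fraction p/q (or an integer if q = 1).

E = (-1/6, 1/6)

1. E_x = -1/6  [2·signedArea(ECD) = 107/6 ∩ EB · AC = -29/3]
2. E_y = 1/6  [2·signedArea(ECD) = 107/6 ∩ EB · AC = -29/3]
   → E = (-1/6, 1/6)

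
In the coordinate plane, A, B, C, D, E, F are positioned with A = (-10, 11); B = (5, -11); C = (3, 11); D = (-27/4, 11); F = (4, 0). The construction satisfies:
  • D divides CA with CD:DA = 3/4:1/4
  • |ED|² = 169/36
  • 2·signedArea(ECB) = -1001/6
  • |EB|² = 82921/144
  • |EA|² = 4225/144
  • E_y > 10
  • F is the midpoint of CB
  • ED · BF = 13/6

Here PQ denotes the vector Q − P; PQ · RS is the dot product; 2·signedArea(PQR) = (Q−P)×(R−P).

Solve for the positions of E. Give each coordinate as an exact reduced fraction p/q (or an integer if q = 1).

1. E_x = -55/12  [2·signedArea(ECB) = -1001/6 ∩ ED · BF = 13/6]
2. E_y = 11  [2·signedArea(ECB) = -1001/6 ∩ ED · BF = 13/6]
   → E = (-55/12, 11)

E = (-55/12, 11)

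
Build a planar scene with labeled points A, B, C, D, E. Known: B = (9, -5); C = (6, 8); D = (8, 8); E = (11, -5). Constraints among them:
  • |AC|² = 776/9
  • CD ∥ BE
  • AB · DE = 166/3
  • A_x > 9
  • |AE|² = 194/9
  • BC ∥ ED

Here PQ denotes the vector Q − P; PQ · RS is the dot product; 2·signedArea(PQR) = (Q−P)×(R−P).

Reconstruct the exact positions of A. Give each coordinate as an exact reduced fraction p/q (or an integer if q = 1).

A = (28/3, -2/3)

1. A_x = 28/3  [line -3·x + 13·y + 110/3 = 0 ∩ |AC|² = 776/9]
2. A_y = -2/3  [line -3·x + 13·y + 110/3 = 0 ∩ |AC|² = 776/9]
   → A = (28/3, -2/3)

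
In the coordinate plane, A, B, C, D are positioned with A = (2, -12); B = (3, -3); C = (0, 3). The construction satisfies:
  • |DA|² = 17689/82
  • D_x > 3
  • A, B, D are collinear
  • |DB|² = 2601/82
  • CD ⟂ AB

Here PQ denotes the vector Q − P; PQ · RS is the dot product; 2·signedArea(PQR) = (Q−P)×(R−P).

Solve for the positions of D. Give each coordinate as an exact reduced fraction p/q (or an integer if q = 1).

1. D_x = 297/82  [A, B, D are collinear ∩ CD ⟂ AB]
2. D_y = 213/82  [A, B, D are collinear ∩ CD ⟂ AB]
   → D = (297/82, 213/82)

D = (297/82, 213/82)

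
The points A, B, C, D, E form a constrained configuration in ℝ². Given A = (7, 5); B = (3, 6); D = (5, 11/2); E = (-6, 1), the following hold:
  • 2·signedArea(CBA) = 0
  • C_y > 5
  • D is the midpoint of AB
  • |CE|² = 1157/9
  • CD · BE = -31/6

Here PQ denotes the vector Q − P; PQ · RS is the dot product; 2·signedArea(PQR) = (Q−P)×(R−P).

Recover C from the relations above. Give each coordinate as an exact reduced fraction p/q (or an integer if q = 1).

1. C_x = 13/3  [2·signedArea(CBA) = 0 ∩ CD · BE = -31/6]
2. C_y = 17/3  [2·signedArea(CBA) = 0 ∩ CD · BE = -31/6]
   → C = (13/3, 17/3)

C = (13/3, 17/3)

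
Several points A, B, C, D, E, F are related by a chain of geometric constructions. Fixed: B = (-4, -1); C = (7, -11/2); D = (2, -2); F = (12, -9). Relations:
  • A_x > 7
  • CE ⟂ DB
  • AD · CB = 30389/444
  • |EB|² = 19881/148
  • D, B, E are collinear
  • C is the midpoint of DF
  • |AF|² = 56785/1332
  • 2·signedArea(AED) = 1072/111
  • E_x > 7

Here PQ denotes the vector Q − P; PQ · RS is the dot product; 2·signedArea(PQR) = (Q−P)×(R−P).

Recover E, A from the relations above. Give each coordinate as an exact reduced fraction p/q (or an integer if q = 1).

A = (793/111, -343/74)
E = (275/37, -215/74)

1. E_x = 275/37  [D, B, E are collinear ∩ CE ⟂ DB]
2. E_y = -215/74  [D, B, E are collinear ∩ CE ⟂ DB]
   → E = (275/37, -215/74)
3. A_x = 793/111  [2·signedArea(AED) = 1072/111 ∩ AD · CB = 30389/444]
4. A_y = -343/74  [2·signedArea(AED) = 1072/111 ∩ AD · CB = 30389/444]
   → A = (793/111, -343/74)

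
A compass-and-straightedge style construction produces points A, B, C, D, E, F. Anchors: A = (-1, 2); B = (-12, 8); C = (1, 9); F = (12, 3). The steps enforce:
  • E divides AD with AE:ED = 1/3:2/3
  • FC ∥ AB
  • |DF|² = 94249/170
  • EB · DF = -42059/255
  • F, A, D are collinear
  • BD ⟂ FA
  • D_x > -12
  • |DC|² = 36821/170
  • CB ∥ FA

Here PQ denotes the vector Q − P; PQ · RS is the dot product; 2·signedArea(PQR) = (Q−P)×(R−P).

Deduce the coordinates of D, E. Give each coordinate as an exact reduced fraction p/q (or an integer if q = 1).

1. D_x = -1951/170  [F, A, D are collinear ∩ BD ⟂ FA]
2. D_y = 203/170  [F, A, D are collinear ∩ BD ⟂ FA]
   → D = (-1951/170, 203/170)
3. E_x = -2291/510  [E divides AD with AE:ED = 1/3:2/3]
4. E_y = 883/510  [E divides AD with AE:ED = 1/3:2/3]
   → E = (-2291/510, 883/510)

D = (-1951/170, 203/170)
E = (-2291/510, 883/510)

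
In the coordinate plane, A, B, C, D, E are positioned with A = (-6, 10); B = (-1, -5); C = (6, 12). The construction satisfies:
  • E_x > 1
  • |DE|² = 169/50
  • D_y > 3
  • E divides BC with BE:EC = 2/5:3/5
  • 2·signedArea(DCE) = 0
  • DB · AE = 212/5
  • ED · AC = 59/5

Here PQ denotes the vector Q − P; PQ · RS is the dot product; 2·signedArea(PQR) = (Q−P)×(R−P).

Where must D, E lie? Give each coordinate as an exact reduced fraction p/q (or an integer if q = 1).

1. E_x = 9/5  [E divides BC with BE:EC = 2/5:3/5]
2. E_y = 9/5  [E divides BC with BE:EC = 2/5:3/5]
   → E = (9/5, 9/5)
3. D_x = 5/2  [2·signedArea(DCE) = 0 ∩ ED · AC = 59/5]
4. D_y = 7/2  [2·signedArea(DCE) = 0 ∩ ED · AC = 59/5]
   → D = (5/2, 7/2)

D = (5/2, 7/2)
E = (9/5, 9/5)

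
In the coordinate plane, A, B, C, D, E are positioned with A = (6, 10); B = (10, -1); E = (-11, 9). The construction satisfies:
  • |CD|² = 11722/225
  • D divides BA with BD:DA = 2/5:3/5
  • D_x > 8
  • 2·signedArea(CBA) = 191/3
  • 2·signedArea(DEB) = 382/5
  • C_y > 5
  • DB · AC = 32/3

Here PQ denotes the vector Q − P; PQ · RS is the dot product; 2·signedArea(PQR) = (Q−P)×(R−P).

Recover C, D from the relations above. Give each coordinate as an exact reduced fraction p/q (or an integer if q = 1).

1. D_x = 42/5  [D divides BA with BD:DA = 2/5:3/5]
2. D_y = 17/5  [D divides BA with BD:DA = 2/5:3/5]
   → D = (42/5, 17/5)
3. C_x = 5/3  [2·signedArea(CBA) = 191/3 ∩ DB · AC = 32/3]
4. C_y = 6  [2·signedArea(CBA) = 191/3 ∩ DB · AC = 32/3]
   → C = (5/3, 6)

C = (5/3, 6)
D = (42/5, 17/5)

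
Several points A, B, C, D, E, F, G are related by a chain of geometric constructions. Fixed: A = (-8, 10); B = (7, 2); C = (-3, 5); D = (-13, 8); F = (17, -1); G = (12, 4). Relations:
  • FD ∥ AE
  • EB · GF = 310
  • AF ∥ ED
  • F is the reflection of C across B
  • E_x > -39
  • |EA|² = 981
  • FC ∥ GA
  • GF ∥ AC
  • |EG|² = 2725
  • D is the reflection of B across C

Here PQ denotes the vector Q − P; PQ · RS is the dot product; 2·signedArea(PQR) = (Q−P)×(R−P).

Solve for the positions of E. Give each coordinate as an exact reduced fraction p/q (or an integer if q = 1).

1. E_x = -38  [AF ∥ ED ∩ FD ∥ AE]
2. E_y = 19  [AF ∥ ED ∩ FD ∥ AE]
   → E = (-38, 19)

E = (-38, 19)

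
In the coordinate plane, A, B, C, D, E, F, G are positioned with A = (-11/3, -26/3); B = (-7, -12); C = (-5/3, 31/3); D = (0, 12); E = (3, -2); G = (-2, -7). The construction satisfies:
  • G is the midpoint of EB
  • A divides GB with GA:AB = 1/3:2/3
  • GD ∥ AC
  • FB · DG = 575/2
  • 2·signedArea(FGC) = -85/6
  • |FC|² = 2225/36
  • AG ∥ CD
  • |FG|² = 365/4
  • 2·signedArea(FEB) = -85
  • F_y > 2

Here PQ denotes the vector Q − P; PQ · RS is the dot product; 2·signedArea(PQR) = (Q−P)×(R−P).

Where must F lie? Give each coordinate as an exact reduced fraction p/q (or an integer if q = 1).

F = (-1, 5/2)

1. F_x = -1  [2·signedArea(FGC) = -85/6 ∩ FB · DG = 575/2]
2. F_y = 5/2  [2·signedArea(FGC) = -85/6 ∩ FB · DG = 575/2]
   → F = (-1, 5/2)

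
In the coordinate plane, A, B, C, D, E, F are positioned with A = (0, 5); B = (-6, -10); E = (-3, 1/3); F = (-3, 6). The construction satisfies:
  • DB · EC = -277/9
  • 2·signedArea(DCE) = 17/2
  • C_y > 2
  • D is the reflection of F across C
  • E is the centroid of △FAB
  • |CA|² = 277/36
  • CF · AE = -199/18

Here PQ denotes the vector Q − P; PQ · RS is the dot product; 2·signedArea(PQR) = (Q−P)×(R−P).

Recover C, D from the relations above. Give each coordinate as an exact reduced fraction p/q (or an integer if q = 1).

1. C_x = -3/2  [line 3·x + 14/3·y + -143/18 = 0 ∩ |CA|² = 277/36]
2. C_y = 8/3  [line 3·x + 14/3·y + -143/18 = 0 ∩ |CA|² = 277/36]
   → C = (-3/2, 8/3)
3. D_x = 0  [D is the reflection of F across C]
4. D_y = -2/3  [D is the reflection of F across C]
   → D = (0, -2/3)

C = (-3/2, 8/3)
D = (0, -2/3)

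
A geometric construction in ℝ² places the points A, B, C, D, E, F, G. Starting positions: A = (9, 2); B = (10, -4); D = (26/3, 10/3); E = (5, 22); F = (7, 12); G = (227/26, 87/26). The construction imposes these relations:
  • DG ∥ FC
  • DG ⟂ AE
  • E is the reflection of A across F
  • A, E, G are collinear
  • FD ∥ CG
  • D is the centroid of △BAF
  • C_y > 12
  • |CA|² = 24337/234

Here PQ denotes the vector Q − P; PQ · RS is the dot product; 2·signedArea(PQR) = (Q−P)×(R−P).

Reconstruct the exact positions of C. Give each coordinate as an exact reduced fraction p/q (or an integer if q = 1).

1. C_x = 551/78  [FD ∥ CG ∩ DG ∥ FC]
2. C_y = 937/78  [FD ∥ CG ∩ DG ∥ FC]
   → C = (551/78, 937/78)

C = (551/78, 937/78)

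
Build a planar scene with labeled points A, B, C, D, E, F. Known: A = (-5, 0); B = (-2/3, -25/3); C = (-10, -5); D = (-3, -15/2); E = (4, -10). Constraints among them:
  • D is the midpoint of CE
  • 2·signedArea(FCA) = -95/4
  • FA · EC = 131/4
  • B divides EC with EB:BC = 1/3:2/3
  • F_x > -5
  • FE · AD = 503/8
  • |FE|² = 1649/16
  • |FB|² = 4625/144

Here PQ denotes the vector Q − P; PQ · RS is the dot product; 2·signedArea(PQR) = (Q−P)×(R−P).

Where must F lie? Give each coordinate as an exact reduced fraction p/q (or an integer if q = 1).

F = (-4, -15/4)

1. F_x = -4  [FA · EC = 131/4 ∩ FE · AD = 503/8]
2. F_y = -15/4  [FA · EC = 131/4 ∩ FE · AD = 503/8]
   → F = (-4, -15/4)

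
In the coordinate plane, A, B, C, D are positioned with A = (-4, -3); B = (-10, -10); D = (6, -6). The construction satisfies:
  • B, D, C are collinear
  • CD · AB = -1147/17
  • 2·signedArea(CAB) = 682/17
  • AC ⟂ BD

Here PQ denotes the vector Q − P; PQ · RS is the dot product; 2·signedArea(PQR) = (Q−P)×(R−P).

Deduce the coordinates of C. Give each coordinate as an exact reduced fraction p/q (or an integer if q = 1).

C = (-46/17, -139/17)

1. C_x = -46/17  [B, D, C are collinear ∩ AC ⟂ BD]
2. C_y = -139/17  [B, D, C are collinear ∩ AC ⟂ BD]
   → C = (-46/17, -139/17)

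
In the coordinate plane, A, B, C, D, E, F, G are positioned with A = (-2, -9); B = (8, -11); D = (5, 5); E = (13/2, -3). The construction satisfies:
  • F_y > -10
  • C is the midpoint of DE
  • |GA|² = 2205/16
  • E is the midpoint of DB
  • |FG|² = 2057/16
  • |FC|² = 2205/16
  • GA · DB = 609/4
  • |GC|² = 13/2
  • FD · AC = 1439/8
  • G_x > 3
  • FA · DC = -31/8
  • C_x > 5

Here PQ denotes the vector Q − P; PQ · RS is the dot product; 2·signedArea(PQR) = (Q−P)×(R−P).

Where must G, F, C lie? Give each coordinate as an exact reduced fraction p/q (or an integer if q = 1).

1. G_x = 13/4  [line -3·x + 16·y + -57/4 = 0 ∩ |GA|² = 2205/16]
2. G_y = 3/2  [line -3·x + 16·y + -57/4 = 0 ∩ |GA|² = 2205/16]
   → G = (13/4, 3/2)
3. C_x = 23/4  [C is the midpoint of DE]
4. C_y = 1  [C is the midpoint of DE]
   → C = (23/4, 1)
5. F_x = 1/2  [FA · DC = -31/8 ∩ FD · AC = 1439/8]
6. F_y = -19/2  [FA · DC = -31/8 ∩ FD · AC = 1439/8]
   → F = (1/2, -19/2)

C = (23/4, 1)
F = (1/2, -19/2)
G = (13/4, 3/2)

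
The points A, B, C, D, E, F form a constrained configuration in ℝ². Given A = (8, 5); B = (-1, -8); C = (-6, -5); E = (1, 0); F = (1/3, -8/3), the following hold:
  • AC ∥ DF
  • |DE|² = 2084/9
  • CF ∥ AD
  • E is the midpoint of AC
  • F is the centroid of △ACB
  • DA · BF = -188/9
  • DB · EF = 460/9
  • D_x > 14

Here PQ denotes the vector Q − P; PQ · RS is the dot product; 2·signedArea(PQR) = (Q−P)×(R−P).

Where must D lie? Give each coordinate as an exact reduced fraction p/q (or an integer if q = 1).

D = (43/3, 22/3)

1. D_x = 43/3  [AC ∥ DF ∩ CF ∥ AD]
2. D_y = 22/3  [AC ∥ DF ∩ CF ∥ AD]
   → D = (43/3, 22/3)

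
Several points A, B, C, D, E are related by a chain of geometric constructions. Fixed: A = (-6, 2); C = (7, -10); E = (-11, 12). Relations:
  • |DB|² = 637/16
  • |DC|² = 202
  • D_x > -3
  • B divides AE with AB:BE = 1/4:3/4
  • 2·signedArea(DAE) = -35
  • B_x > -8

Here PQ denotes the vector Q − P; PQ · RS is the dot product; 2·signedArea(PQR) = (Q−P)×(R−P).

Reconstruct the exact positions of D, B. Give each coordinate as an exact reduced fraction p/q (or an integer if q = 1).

B = (-29/4, 9/2)
D = (-2, 1)

1. B_x = -29/4  [B divides AE with AB:BE = 1/4:3/4]
2. B_y = 9/2  [B divides AE with AB:BE = 1/4:3/4]
   → B = (-29/4, 9/2)
3. D_x = -2  [line -10·x + -5·y + -15 = 0 ∩ |DB|² = 637/16]
4. D_y = 1  [line -10·x + -5·y + -15 = 0 ∩ |DB|² = 637/16]
   → D = (-2, 1)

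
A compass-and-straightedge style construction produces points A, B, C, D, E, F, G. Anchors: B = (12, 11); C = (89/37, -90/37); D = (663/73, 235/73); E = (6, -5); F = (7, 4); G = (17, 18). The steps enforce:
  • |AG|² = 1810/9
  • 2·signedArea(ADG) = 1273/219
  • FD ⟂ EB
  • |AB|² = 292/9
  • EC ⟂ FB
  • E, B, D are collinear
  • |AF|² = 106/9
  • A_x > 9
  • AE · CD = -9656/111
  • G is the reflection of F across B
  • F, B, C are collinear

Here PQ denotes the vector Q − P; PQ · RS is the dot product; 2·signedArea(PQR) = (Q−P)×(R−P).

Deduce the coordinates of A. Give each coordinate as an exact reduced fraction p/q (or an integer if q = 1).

A = (10, 17/3)

1. A_x = 10  [2·signedArea(ADG) = 1273/219 ∩ AE · CD = -9656/111]
2. A_y = 17/3  [2·signedArea(ADG) = 1273/219 ∩ AE · CD = -9656/111]
   → A = (10, 17/3)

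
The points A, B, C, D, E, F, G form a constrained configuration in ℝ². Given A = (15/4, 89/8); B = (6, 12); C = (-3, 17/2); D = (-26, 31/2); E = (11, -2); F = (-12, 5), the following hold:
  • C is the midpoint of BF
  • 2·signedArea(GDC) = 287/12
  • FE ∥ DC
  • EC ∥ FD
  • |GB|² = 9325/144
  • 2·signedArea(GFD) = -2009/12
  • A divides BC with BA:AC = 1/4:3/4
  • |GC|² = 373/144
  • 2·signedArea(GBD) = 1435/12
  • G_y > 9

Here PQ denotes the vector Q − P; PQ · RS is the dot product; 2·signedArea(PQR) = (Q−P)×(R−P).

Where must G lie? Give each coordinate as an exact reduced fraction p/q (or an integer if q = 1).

G = (-3/2, 109/12)

1. G_x = -3/2  [2·signedArea(GBD) = 1435/12 ∩ 2·signedArea(GFD) = -2009/12]
2. G_y = 109/12  [2·signedArea(GBD) = 1435/12 ∩ 2·signedArea(GFD) = -2009/12]
   → G = (-3/2, 109/12)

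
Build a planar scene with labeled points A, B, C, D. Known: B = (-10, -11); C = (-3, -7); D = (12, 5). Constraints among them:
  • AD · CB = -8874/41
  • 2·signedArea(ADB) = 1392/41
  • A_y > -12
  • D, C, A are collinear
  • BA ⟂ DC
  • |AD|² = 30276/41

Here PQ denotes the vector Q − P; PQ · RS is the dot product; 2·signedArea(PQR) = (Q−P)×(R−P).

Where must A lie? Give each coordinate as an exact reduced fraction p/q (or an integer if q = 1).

A = (-378/41, -491/41)

1. A_x = -378/41  [D, C, A are collinear ∩ BA ⟂ DC]
2. A_y = -491/41  [D, C, A are collinear ∩ BA ⟂ DC]
   → A = (-378/41, -491/41)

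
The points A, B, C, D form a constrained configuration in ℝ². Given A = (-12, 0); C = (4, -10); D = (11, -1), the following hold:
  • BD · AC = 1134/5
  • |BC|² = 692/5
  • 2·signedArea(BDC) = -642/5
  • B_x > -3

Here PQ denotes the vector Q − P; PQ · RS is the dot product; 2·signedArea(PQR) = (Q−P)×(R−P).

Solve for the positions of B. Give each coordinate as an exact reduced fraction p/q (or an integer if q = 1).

1. B_x = -14/5  [2·signedArea(BDC) = -642/5 ∩ BD · AC = 1134/5]
2. B_y = -2/5  [2·signedArea(BDC) = -642/5 ∩ BD · AC = 1134/5]
   → B = (-14/5, -2/5)

B = (-14/5, -2/5)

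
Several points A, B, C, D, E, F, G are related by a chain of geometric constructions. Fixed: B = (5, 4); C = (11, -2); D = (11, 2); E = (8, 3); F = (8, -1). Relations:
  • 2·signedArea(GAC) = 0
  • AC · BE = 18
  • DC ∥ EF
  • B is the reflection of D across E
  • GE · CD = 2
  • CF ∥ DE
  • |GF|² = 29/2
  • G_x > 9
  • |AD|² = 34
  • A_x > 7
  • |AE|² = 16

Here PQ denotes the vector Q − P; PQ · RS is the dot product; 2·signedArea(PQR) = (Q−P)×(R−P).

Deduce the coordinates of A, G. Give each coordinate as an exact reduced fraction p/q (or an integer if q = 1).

A = (8, 7)
G = (19/2, 5/2)

1. A_x = 8  [line -3·x + 1·y + 17 = 0 ∩ |AE|² = 16]
2. A_y = 7  [line -3·x + 1·y + 17 = 0 ∩ |AE|² = 16]
   → A = (8, 7)
3. G_x = 19/2  [2·signedArea(GAC) = 0 ∩ GE · CD = 2]
4. G_y = 5/2  [2·signedArea(GAC) = 0 ∩ GE · CD = 2]
   → G = (19/2, 5/2)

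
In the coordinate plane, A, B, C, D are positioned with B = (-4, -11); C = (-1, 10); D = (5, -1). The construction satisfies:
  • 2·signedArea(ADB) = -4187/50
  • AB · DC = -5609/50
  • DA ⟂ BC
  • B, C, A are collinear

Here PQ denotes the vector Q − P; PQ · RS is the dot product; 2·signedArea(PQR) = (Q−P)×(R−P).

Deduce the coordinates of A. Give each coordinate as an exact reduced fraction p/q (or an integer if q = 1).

1. A_x = -121/50  [B, C, A are collinear ∩ DA ⟂ BC]
2. A_y = 3/50  [B, C, A are collinear ∩ DA ⟂ BC]
   → A = (-121/50, 3/50)

A = (-121/50, 3/50)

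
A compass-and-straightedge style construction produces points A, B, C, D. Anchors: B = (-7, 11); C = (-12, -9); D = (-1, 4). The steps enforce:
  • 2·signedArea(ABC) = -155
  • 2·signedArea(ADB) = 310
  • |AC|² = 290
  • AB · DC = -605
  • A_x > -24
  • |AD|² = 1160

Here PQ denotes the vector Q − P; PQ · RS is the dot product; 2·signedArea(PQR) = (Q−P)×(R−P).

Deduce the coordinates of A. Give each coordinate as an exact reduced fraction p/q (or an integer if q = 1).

1. A_x = -23  [2·signedArea(ADB) = 310 ∩ AB · DC = -605]
2. A_y = -22  [2·signedArea(ADB) = 310 ∩ AB · DC = -605]
   → A = (-23, -22)

A = (-23, -22)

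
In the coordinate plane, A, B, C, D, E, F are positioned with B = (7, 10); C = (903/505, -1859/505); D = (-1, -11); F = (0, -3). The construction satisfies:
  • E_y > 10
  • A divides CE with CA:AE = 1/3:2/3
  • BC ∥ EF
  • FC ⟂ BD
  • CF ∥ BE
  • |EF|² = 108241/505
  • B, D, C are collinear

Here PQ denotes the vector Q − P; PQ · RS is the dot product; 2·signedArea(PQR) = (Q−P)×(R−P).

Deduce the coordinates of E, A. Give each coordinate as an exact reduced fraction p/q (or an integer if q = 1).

1. E_x = 2632/505  [BC ∥ EF ∩ CF ∥ BE]
2. E_y = 5394/505  [BC ∥ EF ∩ CF ∥ BE]
   → E = (2632/505, 5394/505)
3. A_x = 4438/1515  [A divides CE with CA:AE = 1/3:2/3]
4. A_y = 1676/1515  [A divides CE with CA:AE = 1/3:2/3]
   → A = (4438/1515, 1676/1515)

A = (4438/1515, 1676/1515)
E = (2632/505, 5394/505)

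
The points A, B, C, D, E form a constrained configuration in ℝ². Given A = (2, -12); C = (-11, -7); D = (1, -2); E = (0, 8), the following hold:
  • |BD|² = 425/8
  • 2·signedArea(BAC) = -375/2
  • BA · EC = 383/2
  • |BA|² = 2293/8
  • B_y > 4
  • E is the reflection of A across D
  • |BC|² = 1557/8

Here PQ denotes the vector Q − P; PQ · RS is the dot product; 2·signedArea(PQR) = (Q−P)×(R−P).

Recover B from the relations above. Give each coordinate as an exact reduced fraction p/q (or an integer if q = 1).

1. B_x = -11/4  [2·signedArea(BAC) = -375/2 ∩ BA · EC = 383/2]
2. B_y = 17/4  [2·signedArea(BAC) = -375/2 ∩ BA · EC = 383/2]
   → B = (-11/4, 17/4)

B = (-11/4, 17/4)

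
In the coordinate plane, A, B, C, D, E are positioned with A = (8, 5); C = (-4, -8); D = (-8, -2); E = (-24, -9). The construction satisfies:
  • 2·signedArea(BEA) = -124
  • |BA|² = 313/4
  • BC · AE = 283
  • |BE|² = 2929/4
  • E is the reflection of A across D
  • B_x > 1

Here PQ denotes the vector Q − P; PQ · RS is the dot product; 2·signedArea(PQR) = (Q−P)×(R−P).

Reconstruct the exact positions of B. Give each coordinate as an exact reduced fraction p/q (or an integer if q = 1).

B = (2, -3/2)

1. B_x = 2  [2·signedArea(BEA) = -124 ∩ BC · AE = 283]
2. B_y = -3/2  [2·signedArea(BEA) = -124 ∩ BC · AE = 283]
   → B = (2, -3/2)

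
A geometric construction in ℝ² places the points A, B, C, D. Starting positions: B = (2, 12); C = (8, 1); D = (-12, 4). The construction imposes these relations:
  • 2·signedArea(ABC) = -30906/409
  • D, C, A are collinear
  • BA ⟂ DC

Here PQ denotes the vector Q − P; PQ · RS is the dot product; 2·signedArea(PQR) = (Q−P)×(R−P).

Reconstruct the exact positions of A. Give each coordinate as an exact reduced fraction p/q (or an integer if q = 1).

1. A_x = 212/409  [D, C, A are collinear ∩ BA ⟂ DC]
2. A_y = 868/409  [D, C, A are collinear ∩ BA ⟂ DC]
   → A = (212/409, 868/409)

A = (212/409, 868/409)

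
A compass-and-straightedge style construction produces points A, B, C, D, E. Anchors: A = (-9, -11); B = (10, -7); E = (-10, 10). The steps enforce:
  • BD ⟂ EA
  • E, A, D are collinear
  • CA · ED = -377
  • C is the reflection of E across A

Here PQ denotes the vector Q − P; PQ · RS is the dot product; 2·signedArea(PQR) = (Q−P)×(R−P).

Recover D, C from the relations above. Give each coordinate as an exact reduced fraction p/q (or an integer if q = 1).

C = (-8, -32)
D = (-311/34, -269/34)

1. D_x = -311/34  [E, A, D are collinear ∩ BD ⟂ EA]
2. D_y = -269/34  [E, A, D are collinear ∩ BD ⟂ EA]
   → D = (-311/34, -269/34)
3. C_x = -8  [C is the reflection of E across A]
4. C_y = -32  [C is the reflection of E across A]
   → C = (-8, -32)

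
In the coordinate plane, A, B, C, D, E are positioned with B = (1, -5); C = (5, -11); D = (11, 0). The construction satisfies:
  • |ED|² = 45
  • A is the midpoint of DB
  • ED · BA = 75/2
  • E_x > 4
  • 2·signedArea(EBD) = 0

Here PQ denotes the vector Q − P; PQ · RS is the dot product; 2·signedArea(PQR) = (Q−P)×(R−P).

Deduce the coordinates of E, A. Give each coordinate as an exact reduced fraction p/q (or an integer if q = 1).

1. A_x = 6  [A is the midpoint of DB]
2. A_y = -5/2  [A is the midpoint of DB]
   → A = (6, -5/2)
3. E_x = 5  [2·signedArea(EBD) = 0 ∩ ED · BA = 75/2]
4. E_y = -3  [2·signedArea(EBD) = 0 ∩ ED · BA = 75/2]
   → E = (5, -3)

A = (6, -5/2)
E = (5, -3)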